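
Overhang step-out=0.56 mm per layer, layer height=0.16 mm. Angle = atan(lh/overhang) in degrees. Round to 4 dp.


angle = atan(0.16/0.56) = 15.9454 degrees


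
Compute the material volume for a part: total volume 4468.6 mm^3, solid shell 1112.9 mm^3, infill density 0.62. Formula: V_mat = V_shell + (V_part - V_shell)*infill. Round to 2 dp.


V_infill = (4468.6 - 1112.9) * 0.62 = 2080.53
V_total = 1112.9 + 2080.53 = 3193.43 mm^3


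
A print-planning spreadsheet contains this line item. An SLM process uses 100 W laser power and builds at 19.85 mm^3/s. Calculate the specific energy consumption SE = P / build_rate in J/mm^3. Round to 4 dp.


SE = 100 / 19.85 = 5.0378 J/mm^3


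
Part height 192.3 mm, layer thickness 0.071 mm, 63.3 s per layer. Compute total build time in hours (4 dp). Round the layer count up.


Layers = ceil(192.3/0.071) = 2709
t = 2709 * 63.3 / 3600 = 47.6333 hrs


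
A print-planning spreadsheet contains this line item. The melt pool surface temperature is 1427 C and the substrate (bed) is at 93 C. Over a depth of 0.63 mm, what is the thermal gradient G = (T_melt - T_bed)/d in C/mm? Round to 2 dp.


G = (1427-93)/0.63 = 2117.46 C/mm


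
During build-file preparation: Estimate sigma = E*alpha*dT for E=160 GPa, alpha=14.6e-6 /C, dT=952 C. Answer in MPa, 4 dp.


sigma = 160*1000 * 14.6e-6 * 952 = 2223.872 MPa


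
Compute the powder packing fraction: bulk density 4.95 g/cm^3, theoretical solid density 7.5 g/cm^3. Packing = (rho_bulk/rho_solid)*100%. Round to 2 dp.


Packing = (4.95/7.5)*100 = 66.0 %


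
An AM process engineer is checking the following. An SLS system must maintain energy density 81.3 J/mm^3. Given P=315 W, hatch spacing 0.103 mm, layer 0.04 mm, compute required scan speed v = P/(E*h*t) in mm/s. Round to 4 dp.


v = 315 / (81.3*0.103*0.04) = 940.422 mm/s


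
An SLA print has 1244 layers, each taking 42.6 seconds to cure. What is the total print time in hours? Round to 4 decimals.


t = 1244 * 42.6 / 3600 = 14.7207 hrs


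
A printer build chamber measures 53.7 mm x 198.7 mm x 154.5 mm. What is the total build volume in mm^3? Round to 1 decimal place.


V = 53.7 * 198.7 * 154.5 = 1648544.4 mm^3


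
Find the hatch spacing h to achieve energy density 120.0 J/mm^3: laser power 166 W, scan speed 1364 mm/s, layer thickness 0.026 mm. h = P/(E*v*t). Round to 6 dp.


h = 166 / (120.0*1364*0.026) = 0.039007 mm


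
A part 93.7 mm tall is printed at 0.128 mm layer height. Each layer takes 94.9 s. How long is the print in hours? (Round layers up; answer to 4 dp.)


Layers = ceil(93.7/0.128) = 733
t = 733 * 94.9 / 3600 = 19.3227 hrs


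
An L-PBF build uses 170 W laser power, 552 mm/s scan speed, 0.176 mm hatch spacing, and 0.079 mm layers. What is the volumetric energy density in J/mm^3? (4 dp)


E = 170 / (552*0.176*0.079) = 22.1498 J/mm^3


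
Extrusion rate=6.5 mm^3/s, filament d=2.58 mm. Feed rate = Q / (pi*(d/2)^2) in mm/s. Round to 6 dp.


A = pi*(2.58/2)^2 = 5.227924
v = 6.5 / 5.227924 = 1.243323 mm/s


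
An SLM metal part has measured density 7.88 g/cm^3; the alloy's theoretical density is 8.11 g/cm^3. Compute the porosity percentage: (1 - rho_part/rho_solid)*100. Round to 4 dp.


Porosity = (1-7.88/8.11)*100 = 2.836 %


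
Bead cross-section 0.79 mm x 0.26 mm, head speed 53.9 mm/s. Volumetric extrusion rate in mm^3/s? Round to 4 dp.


Rate = 0.79 * 0.26 * 53.9 = 11.0711 mm^3/s


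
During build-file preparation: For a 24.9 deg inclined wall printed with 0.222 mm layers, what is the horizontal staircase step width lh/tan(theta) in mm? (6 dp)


step = 0.222 / tan(24.9) = 0.478258 mm


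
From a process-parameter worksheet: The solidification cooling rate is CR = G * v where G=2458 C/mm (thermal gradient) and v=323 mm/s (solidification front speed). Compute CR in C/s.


CR = 2458 * 323 = 793934 C/s


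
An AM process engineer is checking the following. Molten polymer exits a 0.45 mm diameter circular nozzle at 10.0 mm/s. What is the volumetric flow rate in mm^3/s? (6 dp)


A = pi*(0.45/2)^2 = 0.15904313 mm^2
Q = 0.15904313 * 10.0 = 1.590431 mm^3/s


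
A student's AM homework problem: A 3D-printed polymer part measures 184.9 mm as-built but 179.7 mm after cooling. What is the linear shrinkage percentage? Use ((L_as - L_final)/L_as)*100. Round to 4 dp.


Shrinkage = ((184.9-179.7)/184.9)*100 = 2.8123 %


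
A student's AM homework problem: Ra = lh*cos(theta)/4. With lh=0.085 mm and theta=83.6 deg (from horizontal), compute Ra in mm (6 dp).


Ra = 0.085 * cos(83.6) / 4 = 0.002369 mm


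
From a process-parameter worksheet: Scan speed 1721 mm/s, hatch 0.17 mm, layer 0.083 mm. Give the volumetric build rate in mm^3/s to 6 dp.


Rate = 1721 * 0.17 * 0.083 = 24.28331 mm^3/s


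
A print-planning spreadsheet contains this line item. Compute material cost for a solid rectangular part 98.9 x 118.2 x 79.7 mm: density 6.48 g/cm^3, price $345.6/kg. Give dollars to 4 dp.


V = 98.9 * 118.2 * 79.7 = 931691.406 mm^3 = 931.691406 cm^3
Mass = 931.691406 * 6.48 / 1000 = 6.03736031 kg
Cost = 6.03736031 * 345.6 = 2086.5117 $


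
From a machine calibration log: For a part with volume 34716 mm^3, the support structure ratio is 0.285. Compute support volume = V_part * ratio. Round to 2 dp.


V_support = 34716 * 0.285 = 9894.06 mm^3


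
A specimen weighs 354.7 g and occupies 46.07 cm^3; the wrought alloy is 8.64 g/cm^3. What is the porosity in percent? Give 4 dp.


rho_part = 354.7 / 46.07 = 7.69915346 g/cm^3
Porosity = (1 - 7.69915346/8.64)*100 = 10.8894 %


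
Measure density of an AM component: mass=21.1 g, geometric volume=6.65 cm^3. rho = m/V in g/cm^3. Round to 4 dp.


rho = 21.1 / 6.65 = 3.1729 g/cm^3


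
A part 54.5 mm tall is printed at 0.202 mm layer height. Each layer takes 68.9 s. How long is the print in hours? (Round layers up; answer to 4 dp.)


Layers = ceil(54.5/0.202) = 270
t = 270 * 68.9 / 3600 = 5.1675 hrs


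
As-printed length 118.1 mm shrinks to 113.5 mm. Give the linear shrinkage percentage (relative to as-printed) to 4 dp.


Shrinkage = ((118.1-113.5)/118.1)*100 = 3.895 %


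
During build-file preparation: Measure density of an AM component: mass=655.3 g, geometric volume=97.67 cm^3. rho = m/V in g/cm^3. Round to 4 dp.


rho = 655.3 / 97.67 = 6.7093 g/cm^3


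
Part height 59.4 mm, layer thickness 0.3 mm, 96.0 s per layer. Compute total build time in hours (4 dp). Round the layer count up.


Layers = ceil(59.4/0.3) = 198
t = 198 * 96.0 / 3600 = 5.28 hrs


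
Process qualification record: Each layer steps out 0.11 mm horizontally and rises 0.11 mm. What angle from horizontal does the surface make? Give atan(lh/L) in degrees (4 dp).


angle = atan(0.11/0.11) = 45.0 degrees


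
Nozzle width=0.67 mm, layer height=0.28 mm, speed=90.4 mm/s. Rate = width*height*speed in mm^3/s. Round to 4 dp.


Rate = 0.67 * 0.28 * 90.4 = 16.959 mm^3/s


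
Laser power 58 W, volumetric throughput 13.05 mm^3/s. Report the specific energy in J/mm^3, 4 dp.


SE = 58 / 13.05 = 4.4444 J/mm^3


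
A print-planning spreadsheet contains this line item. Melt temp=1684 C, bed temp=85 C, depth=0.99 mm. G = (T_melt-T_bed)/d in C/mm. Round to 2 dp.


G = (1684-85)/0.99 = 1615.15 C/mm


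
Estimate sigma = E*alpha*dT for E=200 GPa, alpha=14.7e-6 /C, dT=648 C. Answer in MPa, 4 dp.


sigma = 200*1000 * 14.7e-6 * 648 = 1905.12 MPa


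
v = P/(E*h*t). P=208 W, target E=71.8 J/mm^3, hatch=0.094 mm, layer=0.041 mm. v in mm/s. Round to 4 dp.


v = 208 / (71.8*0.094*0.041) = 751.6699 mm/s


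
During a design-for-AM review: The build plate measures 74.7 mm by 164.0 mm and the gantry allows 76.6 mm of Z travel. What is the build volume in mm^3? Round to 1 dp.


V = 74.7 * 164.0 * 76.6 = 938411.3 mm^3


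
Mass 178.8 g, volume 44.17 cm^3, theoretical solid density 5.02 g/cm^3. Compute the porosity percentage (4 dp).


rho_part = 178.8 / 44.17 = 4.04799638 g/cm^3
Porosity = (1 - 4.04799638/5.02)*100 = 19.3626 %


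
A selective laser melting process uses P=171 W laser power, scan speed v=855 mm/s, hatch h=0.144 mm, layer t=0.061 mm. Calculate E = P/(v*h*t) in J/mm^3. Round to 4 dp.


E = 171 / (855*0.144*0.061) = 22.7687 J/mm^3


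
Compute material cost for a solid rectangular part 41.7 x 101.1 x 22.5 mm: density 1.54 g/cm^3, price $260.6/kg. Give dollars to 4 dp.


V = 41.7 * 101.1 * 22.5 = 94857.075 mm^3 = 94.857075 cm^3
Mass = 94.857075 * 1.54 / 1000 = 0.1460799 kg
Cost = 0.1460799 * 260.6 = 38.0684 $


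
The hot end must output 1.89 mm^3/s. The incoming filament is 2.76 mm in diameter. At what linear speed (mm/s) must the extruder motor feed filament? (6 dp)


A = pi*(2.76/2)^2 = 5.982849
v = 1.89 / 5.982849 = 0.315903 mm/s


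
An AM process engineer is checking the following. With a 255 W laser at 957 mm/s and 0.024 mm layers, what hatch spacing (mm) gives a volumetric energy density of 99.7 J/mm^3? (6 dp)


h = 255 / (99.7*957*0.024) = 0.111358 mm


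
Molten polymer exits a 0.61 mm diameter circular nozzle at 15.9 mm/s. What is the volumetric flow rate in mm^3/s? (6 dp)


A = pi*(0.61/2)^2 = 0.29224666 mm^2
Q = 0.29224666 * 15.9 = 4.646722 mm^3/s


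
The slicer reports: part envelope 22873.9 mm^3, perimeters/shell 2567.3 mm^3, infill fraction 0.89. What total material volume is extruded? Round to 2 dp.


V_infill = (22873.9 - 2567.3) * 0.89 = 18072.87
V_total = 2567.3 + 18072.87 = 20640.17 mm^3


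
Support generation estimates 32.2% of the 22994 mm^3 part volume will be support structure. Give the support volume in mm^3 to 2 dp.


V_support = 22994 * 0.322 = 7404.07 mm^3


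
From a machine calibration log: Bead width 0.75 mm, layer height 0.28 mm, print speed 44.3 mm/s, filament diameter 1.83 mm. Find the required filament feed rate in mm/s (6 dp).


Q = 0.75 * 0.28 * 44.3 = 9.303 mm^3/s
A_fil = pi*(1.83/2)^2 = 2.63021991 mm^2
v_feed = 9.303 / 2.63021991 = 3.536967 mm/s


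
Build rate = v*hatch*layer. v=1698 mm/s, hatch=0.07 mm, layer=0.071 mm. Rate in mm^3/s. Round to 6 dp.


Rate = 1698 * 0.07 * 0.071 = 8.43906 mm^3/s


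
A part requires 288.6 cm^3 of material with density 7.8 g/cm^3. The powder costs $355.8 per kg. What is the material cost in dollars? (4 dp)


Mass = 288.6*7.8/1000 = 2.25108 kg
Cost = 2.25108 * 355.8 = 800.9343 $


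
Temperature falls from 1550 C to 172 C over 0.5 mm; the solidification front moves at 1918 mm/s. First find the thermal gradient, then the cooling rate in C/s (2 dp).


G = (1550-172)/0.5 = 2756.0 C/mm
CR = 2756.0 * 1918 = 5286008.0 C/s


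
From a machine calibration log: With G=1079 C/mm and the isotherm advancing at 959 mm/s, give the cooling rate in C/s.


CR = 1079 * 959 = 1034761 C/s


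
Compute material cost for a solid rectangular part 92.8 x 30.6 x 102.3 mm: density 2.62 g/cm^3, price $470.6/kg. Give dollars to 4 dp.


V = 92.8 * 30.6 * 102.3 = 290499.264 mm^3 = 290.499264 cm^3
Mass = 290.499264 * 2.62 / 1000 = 0.76110807 kg
Cost = 0.76110807 * 470.6 = 358.1775 $


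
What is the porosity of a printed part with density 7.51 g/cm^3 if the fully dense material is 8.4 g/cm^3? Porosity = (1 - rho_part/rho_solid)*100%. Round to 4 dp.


Porosity = (1-7.51/8.4)*100 = 10.5952 %


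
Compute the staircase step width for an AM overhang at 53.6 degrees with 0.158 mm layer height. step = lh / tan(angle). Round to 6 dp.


step = 0.158 / tan(53.6) = 0.116488 mm


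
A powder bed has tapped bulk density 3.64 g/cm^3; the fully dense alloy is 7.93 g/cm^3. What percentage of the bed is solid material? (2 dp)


Packing = (3.64/7.93)*100 = 45.9 %


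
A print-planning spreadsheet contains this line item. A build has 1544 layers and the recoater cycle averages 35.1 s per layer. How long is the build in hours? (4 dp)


t = 1544 * 35.1 / 3600 = 15.054 hrs


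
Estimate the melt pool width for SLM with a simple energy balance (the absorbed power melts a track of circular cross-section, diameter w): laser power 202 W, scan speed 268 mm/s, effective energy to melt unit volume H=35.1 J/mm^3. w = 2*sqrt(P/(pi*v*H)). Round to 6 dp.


w = 2*sqrt(202/(pi*268*35.1)) = 0.165352 mm


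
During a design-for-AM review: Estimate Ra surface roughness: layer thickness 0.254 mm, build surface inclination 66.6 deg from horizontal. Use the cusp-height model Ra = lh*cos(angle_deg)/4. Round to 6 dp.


Ra = 0.254 * cos(66.6) / 4 = 0.025219 mm


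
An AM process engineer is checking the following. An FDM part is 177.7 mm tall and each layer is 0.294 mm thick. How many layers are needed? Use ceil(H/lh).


Layers = ceil(177.7/0.294) = 605


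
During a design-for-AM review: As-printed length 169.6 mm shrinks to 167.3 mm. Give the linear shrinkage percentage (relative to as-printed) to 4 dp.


Shrinkage = ((169.6-167.3)/169.6)*100 = 1.3561 %


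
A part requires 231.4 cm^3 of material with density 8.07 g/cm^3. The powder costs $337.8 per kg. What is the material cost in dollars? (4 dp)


Mass = 231.4*8.07/1000 = 1.867398 kg
Cost = 1.867398 * 337.8 = 630.807 $


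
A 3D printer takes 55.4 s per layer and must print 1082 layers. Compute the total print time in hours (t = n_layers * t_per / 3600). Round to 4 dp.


t = 1082 * 55.4 / 3600 = 16.6508 hrs


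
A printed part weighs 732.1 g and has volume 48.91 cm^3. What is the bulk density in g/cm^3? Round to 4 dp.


rho = 732.1 / 48.91 = 14.9683 g/cm^3


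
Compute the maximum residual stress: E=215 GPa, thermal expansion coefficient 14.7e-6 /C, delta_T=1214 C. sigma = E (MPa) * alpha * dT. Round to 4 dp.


sigma = 215*1000 * 14.7e-6 * 1214 = 3836.847 MPa


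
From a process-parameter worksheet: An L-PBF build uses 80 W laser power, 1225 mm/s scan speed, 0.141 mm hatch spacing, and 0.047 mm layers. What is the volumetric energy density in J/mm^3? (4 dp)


E = 80 / (1225*0.141*0.047) = 9.8546 J/mm^3


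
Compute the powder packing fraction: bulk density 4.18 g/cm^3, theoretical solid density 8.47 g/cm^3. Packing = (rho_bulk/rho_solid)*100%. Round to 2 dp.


Packing = (4.18/8.47)*100 = 49.35 %


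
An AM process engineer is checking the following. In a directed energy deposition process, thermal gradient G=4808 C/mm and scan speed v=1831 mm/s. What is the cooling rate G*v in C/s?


CR = 4808 * 1831 = 8803448 C/s


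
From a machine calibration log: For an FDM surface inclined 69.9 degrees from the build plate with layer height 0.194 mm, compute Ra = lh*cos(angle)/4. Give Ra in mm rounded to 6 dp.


Ra = 0.194 * cos(69.9) / 4 = 0.016667 mm


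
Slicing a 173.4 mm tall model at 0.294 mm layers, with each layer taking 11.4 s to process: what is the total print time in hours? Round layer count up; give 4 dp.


Layers = ceil(173.4/0.294) = 590
t = 590 * 11.4 / 3600 = 1.8683 hrs


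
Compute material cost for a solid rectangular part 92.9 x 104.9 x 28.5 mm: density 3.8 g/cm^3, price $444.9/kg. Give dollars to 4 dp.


V = 92.9 * 104.9 * 28.5 = 277738.485 mm^3 = 277.738485 cm^3
Mass = 277.738485 * 3.8 / 1000 = 1.05540624 kg
Cost = 1.05540624 * 444.9 = 469.5502 $


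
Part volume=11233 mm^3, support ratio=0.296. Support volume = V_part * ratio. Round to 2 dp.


V_support = 11233 * 0.296 = 3324.97 mm^3


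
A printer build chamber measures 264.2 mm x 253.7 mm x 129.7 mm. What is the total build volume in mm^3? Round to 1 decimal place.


V = 264.2 * 253.7 * 129.7 = 8693471.9 mm^3


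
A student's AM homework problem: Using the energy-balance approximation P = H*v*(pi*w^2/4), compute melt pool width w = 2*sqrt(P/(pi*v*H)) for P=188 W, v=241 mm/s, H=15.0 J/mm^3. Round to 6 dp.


w = 2*sqrt(188/(pi*241*15.0)) = 0.257324 mm


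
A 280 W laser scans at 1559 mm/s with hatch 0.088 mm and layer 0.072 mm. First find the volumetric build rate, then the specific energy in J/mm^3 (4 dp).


Build rate = 1559 * 0.088 * 0.072 = 9.877824 mm^3/s
SE = 280 / 9.877824 = 28.3463 J/mm^3


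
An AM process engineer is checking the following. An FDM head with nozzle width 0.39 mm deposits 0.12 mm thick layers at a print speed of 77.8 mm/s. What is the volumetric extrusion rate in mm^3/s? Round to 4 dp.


Rate = 0.39 * 0.12 * 77.8 = 3.641 mm^3/s


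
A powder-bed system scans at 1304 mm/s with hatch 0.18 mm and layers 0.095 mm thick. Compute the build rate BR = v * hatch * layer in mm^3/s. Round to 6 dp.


Rate = 1304 * 0.18 * 0.095 = 22.2984 mm^3/s


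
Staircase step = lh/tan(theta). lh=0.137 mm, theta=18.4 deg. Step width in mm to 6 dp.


step = 0.137 / tan(18.4) = 0.411837 mm


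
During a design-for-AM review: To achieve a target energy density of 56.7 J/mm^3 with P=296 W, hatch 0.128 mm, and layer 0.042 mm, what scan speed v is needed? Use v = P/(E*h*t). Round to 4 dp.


v = 296 / (56.7*0.128*0.042) = 971.0674 mm/s


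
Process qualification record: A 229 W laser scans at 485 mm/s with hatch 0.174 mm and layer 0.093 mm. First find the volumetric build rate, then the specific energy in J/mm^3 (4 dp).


Build rate = 485 * 0.174 * 0.093 = 7.84827 mm^3/s
SE = 229 / 7.84827 = 29.1784 J/mm^3


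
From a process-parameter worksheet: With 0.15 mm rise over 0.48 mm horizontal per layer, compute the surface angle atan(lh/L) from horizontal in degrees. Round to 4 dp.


angle = atan(0.15/0.48) = 17.354 degrees


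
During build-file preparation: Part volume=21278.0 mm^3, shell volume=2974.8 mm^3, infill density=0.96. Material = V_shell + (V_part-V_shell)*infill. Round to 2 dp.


V_infill = (21278.0 - 2974.8) * 0.96 = 17571.07
V_total = 2974.8 + 17571.07 = 20545.87 mm^3


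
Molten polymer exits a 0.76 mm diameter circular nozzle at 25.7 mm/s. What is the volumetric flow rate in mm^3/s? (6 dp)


A = pi*(0.76/2)^2 = 0.45364598 mm^2
Q = 0.45364598 * 25.7 = 11.658702 mm^3/s


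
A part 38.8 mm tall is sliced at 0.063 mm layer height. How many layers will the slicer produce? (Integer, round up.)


Layers = ceil(38.8/0.063) = 616


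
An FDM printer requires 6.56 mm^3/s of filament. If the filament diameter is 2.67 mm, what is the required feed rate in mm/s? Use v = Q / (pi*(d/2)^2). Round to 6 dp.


A = pi*(2.67/2)^2 = 5.599025
v = 6.56 / 5.599025 = 1.171633 mm/s


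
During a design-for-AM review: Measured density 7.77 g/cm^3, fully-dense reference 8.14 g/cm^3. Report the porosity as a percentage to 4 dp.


Porosity = (1-7.77/8.14)*100 = 4.5455 %


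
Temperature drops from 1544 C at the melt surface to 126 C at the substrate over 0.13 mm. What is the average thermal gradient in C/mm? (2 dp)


G = (1544-126)/0.13 = 10907.69 C/mm


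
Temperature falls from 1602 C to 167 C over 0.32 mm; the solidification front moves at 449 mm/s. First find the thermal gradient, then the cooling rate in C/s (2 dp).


G = (1602-167)/0.32 = 4484.375 C/mm
CR = 4484.375 * 449 = 2013484.38 C/s


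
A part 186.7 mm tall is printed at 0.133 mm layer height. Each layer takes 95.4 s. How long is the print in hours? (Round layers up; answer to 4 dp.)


Layers = ceil(186.7/0.133) = 1404
t = 1404 * 95.4 / 3600 = 37.206 hrs


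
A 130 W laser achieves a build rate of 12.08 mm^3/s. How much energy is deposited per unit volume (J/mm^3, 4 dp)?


SE = 130 / 12.08 = 10.7616 J/mm^3


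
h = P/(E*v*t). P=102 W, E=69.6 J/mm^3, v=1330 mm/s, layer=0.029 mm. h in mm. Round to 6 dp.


h = 102 / (69.6*1330*0.029) = 0.037996 mm


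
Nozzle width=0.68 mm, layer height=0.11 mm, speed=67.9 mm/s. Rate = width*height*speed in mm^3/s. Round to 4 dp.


Rate = 0.68 * 0.11 * 67.9 = 5.0789 mm^3/s


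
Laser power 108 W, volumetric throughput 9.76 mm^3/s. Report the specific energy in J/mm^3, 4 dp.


SE = 108 / 9.76 = 11.0656 J/mm^3


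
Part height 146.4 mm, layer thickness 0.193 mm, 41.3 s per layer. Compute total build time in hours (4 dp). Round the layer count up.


Layers = ceil(146.4/0.193) = 759
t = 759 * 41.3 / 3600 = 8.7074 hrs


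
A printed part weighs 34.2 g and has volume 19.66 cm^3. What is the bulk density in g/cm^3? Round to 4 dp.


rho = 34.2 / 19.66 = 1.7396 g/cm^3


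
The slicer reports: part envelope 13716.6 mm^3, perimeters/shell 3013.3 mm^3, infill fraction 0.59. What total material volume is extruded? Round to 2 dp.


V_infill = (13716.6 - 3013.3) * 0.59 = 6314.95
V_total = 3013.3 + 6314.95 = 9328.25 mm^3


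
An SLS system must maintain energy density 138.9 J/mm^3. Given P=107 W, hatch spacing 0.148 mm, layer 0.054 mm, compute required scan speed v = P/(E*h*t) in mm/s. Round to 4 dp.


v = 107 / (138.9*0.148*0.054) = 96.3887 mm/s


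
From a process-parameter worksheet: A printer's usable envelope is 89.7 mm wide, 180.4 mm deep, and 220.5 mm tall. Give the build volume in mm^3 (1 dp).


V = 89.7 * 180.4 * 220.5 = 3568104.5 mm^3


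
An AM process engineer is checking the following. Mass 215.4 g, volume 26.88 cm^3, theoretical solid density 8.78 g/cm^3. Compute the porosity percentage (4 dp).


rho_part = 215.4 / 26.88 = 8.01339286 g/cm^3
Porosity = (1 - 8.01339286/8.78)*100 = 8.7313 %


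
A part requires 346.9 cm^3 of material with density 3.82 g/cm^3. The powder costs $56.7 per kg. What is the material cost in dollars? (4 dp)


Mass = 346.9*3.82/1000 = 1.325158 kg
Cost = 1.325158 * 56.7 = 75.1365 $


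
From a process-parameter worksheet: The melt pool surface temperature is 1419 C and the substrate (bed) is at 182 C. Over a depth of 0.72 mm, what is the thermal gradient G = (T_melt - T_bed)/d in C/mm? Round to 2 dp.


G = (1419-182)/0.72 = 1718.06 C/mm


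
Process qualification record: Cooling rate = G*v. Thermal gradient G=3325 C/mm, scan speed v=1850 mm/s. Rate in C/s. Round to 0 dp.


CR = 3325 * 1850 = 6151250 C/s


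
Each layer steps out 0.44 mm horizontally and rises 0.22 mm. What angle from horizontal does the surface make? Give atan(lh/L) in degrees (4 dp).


angle = atan(0.22/0.44) = 26.5651 degrees


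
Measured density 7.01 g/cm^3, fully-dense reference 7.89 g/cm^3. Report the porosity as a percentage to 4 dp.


Porosity = (1-7.01/7.89)*100 = 11.1534 %


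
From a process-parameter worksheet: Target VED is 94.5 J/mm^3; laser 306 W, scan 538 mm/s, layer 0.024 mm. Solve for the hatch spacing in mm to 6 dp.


h = 306 / (94.5*538*0.024) = 0.250782 mm


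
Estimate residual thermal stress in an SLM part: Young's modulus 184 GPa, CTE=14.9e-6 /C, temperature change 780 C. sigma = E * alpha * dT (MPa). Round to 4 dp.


sigma = 184*1000 * 14.9e-6 * 780 = 2138.448 MPa


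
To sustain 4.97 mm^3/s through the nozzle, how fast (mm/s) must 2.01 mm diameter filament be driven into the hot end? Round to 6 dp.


A = pi*(2.01/2)^2 = 3.173087
v = 4.97 / 3.173087 = 1.566298 mm/s


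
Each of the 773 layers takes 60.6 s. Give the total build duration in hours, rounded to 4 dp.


t = 773 * 60.6 / 3600 = 13.0122 hrs


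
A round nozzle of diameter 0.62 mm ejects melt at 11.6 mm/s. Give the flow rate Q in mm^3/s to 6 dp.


A = pi*(0.62/2)^2 = 0.30190705 mm^2
Q = 0.30190705 * 11.6 = 3.502122 mm^3/s


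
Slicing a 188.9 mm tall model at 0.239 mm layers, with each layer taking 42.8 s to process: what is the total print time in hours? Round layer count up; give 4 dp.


Layers = ceil(188.9/0.239) = 791
t = 791 * 42.8 / 3600 = 9.4041 hrs


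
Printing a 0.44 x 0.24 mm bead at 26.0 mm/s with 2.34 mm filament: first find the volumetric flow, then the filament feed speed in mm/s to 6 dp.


Q = 0.44 * 0.24 * 26.0 = 2.7456 mm^3/s
A_fil = pi*(2.34/2)^2 = 4.30052618 mm^2
v_feed = 2.7456 / 4.30052618 = 0.638434 mm/s


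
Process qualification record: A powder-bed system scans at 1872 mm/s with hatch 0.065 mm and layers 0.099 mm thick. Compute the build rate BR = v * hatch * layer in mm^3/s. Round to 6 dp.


Rate = 1872 * 0.065 * 0.099 = 12.04632 mm^3/s


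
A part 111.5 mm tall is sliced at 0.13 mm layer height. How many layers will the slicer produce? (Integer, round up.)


Layers = ceil(111.5/0.13) = 858


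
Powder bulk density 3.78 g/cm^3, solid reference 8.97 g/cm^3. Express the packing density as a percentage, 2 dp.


Packing = (3.78/8.97)*100 = 42.14 %


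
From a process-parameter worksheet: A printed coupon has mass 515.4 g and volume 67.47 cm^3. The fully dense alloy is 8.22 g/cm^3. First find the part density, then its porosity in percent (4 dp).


rho_part = 515.4 / 67.47 = 7.63895064 g/cm^3
Porosity = (1 - 7.63895064/8.22)*100 = 7.0687 %


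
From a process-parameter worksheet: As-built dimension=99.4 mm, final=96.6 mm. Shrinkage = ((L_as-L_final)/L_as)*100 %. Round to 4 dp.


Shrinkage = ((99.4-96.6)/99.4)*100 = 2.8169 %


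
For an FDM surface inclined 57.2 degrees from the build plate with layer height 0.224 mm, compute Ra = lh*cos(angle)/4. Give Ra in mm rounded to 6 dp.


Ra = 0.224 * cos(57.2) / 4 = 0.030336 mm


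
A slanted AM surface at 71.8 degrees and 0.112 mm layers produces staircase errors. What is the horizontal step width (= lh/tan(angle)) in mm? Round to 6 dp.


step = 0.112 / tan(71.8) = 0.036824 mm


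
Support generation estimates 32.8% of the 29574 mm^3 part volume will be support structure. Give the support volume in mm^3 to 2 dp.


V_support = 29574 * 0.328 = 9700.27 mm^3


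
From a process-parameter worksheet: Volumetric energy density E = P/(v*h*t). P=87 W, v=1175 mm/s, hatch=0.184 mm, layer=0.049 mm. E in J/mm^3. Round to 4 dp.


E = 87 / (1175*0.184*0.049) = 8.2124 J/mm^3


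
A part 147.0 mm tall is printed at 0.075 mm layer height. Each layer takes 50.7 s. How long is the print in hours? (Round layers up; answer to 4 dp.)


Layers = ceil(147.0/0.075) = 1960
t = 1960 * 50.7 / 3600 = 27.6033 hrs


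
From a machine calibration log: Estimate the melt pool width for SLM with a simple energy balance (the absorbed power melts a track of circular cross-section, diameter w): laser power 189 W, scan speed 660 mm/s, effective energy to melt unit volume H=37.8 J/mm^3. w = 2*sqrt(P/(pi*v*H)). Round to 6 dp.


w = 2*sqrt(189/(pi*660*37.8)) = 0.098213 mm


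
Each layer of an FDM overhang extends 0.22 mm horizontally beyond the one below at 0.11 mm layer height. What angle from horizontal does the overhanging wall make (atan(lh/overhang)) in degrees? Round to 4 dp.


angle = atan(0.11/0.22) = 26.5651 degrees


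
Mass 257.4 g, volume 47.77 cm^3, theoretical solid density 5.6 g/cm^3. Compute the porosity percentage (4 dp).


rho_part = 257.4 / 47.77 = 5.38831903 g/cm^3
Porosity = (1 - 5.38831903/5.6)*100 = 3.78 %


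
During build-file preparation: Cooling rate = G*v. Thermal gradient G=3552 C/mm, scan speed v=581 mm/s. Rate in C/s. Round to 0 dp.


CR = 3552 * 581 = 2063712 C/s


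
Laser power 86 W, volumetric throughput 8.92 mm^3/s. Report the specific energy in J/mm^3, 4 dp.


SE = 86 / 8.92 = 9.6413 J/mm^3


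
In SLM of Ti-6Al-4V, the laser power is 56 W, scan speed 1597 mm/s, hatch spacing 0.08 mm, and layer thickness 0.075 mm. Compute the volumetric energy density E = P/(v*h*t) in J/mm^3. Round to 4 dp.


E = 56 / (1597*0.08*0.075) = 5.8443 J/mm^3


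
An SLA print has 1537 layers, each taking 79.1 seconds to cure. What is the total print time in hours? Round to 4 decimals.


t = 1537 * 79.1 / 3600 = 33.7713 hrs


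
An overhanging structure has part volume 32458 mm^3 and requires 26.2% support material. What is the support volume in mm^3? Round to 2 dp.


V_support = 32458 * 0.262 = 8504.0 mm^3


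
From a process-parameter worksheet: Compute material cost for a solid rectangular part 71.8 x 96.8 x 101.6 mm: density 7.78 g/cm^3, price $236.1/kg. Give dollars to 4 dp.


V = 71.8 * 96.8 * 101.6 = 706144.384 mm^3 = 706.144384 cm^3
Mass = 706.144384 * 7.78 / 1000 = 5.49380331 kg
Cost = 5.49380331 * 236.1 = 1297.087 $


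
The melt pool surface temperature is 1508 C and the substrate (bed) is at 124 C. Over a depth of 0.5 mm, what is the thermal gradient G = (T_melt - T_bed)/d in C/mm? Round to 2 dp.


G = (1508-124)/0.5 = 2768.0 C/mm


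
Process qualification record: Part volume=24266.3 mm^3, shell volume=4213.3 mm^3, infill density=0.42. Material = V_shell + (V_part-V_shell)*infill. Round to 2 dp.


V_infill = (24266.3 - 4213.3) * 0.42 = 8422.26
V_total = 4213.3 + 8422.26 = 12635.56 mm^3


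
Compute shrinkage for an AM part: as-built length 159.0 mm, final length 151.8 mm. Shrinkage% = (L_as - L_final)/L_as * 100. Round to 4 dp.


Shrinkage = ((159.0-151.8)/159.0)*100 = 4.5283 %


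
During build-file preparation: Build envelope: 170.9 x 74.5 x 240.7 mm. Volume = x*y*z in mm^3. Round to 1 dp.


V = 170.9 * 74.5 * 240.7 = 3064604.4 mm^3


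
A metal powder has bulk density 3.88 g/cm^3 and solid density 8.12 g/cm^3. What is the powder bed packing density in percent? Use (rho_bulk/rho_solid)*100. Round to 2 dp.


Packing = (3.88/8.12)*100 = 47.78 %


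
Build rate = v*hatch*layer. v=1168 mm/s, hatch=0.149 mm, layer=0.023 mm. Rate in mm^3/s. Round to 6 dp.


Rate = 1168 * 0.149 * 0.023 = 4.002736 mm^3/s


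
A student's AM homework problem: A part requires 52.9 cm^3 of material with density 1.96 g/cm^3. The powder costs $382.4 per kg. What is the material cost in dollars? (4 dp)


Mass = 52.9*1.96/1000 = 0.103684 kg
Cost = 0.103684 * 382.4 = 39.6488 $


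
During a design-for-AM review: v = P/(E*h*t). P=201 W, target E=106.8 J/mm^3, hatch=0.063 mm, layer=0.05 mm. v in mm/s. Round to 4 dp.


v = 201 / (106.8*0.063*0.05) = 597.4675 mm/s


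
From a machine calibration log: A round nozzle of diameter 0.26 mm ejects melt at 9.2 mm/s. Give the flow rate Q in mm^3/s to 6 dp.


A = pi*(0.26/2)^2 = 0.05309292 mm^2
Q = 0.05309292 * 9.2 = 0.488455 mm^3/s


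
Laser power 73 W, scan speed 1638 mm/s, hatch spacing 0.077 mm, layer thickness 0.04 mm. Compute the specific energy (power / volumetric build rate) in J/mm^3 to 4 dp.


Build rate = 1638 * 0.077 * 0.04 = 5.04504 mm^3/s
SE = 73 / 5.04504 = 14.4697 J/mm^3


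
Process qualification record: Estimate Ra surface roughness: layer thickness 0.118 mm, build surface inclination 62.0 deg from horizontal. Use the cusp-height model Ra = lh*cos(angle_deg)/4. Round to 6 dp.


Ra = 0.118 * cos(62.0) / 4 = 0.013849 mm


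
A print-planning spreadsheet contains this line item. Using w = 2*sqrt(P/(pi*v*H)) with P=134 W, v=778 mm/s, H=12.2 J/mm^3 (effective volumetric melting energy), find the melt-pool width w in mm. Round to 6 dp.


w = 2*sqrt(134/(pi*778*12.2)) = 0.134072 mm


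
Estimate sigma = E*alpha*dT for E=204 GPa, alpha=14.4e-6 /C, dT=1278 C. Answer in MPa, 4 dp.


sigma = 204*1000 * 14.4e-6 * 1278 = 3754.2528 MPa


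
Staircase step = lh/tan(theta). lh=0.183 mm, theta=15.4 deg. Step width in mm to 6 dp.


step = 0.183 / tan(15.4) = 0.664377 mm


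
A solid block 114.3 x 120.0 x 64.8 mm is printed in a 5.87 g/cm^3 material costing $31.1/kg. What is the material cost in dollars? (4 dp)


V = 114.3 * 120.0 * 64.8 = 888796.8 mm^3 = 888.7968 cm^3
Mass = 888.7968 * 5.87 / 1000 = 5.21723722 kg
Cost = 5.21723722 * 31.1 = 162.2561 $


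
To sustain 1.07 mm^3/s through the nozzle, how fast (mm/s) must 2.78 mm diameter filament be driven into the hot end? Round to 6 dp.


A = pi*(2.78/2)^2 = 6.069871
v = 1.07 / 6.069871 = 0.176281 mm/s


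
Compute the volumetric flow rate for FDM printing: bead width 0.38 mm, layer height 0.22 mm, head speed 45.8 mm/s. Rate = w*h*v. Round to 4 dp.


Rate = 0.38 * 0.22 * 45.8 = 3.8289 mm^3/s


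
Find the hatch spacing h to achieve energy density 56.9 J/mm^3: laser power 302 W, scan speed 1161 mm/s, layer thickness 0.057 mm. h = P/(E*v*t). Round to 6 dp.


h = 302 / (56.9*1161*0.057) = 0.080202 mm


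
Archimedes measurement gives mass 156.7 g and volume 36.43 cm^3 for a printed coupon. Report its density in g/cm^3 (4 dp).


rho = 156.7 / 36.43 = 4.3014 g/cm^3


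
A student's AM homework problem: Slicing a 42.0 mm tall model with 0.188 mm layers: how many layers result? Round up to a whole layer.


Layers = ceil(42.0/0.188) = 224


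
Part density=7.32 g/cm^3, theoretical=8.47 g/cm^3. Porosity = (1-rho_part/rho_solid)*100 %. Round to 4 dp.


Porosity = (1-7.32/8.47)*100 = 13.5773 %


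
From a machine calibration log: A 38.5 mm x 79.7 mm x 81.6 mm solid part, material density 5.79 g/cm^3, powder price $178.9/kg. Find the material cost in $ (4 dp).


V = 38.5 * 79.7 * 81.6 = 250385.52 mm^3 = 250.38552 cm^3
Mass = 250.38552 * 5.79 / 1000 = 1.44973216 kg
Cost = 1.44973216 * 178.9 = 259.3571 $


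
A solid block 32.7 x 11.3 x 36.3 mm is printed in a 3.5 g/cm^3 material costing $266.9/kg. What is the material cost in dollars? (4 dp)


V = 32.7 * 11.3 * 36.3 = 13413.213 mm^3 = 13.413213 cm^3
Mass = 13.413213 * 3.5 / 1000 = 0.04694625 kg
Cost = 0.04694625 * 266.9 = 12.53 $


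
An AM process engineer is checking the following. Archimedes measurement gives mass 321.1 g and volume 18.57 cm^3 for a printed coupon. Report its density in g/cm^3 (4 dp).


rho = 321.1 / 18.57 = 17.2913 g/cm^3


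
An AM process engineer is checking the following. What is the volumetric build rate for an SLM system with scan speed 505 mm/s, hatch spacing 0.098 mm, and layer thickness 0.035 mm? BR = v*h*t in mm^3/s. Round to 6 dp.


Rate = 505 * 0.098 * 0.035 = 1.73215 mm^3/s


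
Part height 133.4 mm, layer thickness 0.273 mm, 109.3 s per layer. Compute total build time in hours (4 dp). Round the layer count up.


Layers = ceil(133.4/0.273) = 489
t = 489 * 109.3 / 3600 = 14.8466 hrs


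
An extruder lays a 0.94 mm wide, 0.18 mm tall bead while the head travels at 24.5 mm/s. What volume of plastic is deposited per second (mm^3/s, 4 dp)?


Rate = 0.94 * 0.18 * 24.5 = 4.1454 mm^3/s


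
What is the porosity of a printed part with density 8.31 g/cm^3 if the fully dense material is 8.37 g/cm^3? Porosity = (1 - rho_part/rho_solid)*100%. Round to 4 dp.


Porosity = (1-8.31/8.37)*100 = 0.7168 %


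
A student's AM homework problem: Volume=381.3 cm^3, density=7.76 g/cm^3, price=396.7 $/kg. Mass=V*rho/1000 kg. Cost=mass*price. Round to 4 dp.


Mass = 381.3*7.76/1000 = 2.958888 kg
Cost = 2.958888 * 396.7 = 1173.7909 $


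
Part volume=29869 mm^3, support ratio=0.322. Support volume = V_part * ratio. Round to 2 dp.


V_support = 29869 * 0.322 = 9617.82 mm^3


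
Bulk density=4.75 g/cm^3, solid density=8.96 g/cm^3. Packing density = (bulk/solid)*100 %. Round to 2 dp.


Packing = (4.75/8.96)*100 = 53.01 %


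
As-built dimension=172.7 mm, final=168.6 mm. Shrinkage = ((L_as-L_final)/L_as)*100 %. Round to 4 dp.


Shrinkage = ((172.7-168.6)/172.7)*100 = 2.3741 %


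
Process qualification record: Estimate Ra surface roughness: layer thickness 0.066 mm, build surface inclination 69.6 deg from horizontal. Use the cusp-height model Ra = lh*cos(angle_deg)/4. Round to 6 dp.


Ra = 0.066 * cos(69.6) / 4 = 0.005751 mm


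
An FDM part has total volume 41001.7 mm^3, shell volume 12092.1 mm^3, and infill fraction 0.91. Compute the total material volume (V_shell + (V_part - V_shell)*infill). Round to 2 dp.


V_infill = (41001.7 - 12092.1) * 0.91 = 26307.74
V_total = 12092.1 + 26307.74 = 38399.84 mm^3


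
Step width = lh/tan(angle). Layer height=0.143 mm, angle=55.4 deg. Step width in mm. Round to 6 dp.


step = 0.143 / tan(55.4) = 0.098649 mm


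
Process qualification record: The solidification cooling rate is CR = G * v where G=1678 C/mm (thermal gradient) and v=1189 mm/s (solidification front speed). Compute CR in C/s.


CR = 1678 * 1189 = 1995142 C/s


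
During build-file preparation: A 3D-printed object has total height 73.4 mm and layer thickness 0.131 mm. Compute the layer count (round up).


Layers = ceil(73.4/0.131) = 561


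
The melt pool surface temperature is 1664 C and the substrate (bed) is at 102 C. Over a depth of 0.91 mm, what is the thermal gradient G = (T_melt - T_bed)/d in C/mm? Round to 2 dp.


G = (1664-102)/0.91 = 1716.48 C/mm


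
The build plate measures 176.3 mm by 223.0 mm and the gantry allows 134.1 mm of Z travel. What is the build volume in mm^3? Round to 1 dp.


V = 176.3 * 223.0 * 134.1 = 5272128.1 mm^3


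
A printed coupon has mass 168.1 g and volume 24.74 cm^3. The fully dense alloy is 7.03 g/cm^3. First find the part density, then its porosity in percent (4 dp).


rho_part = 168.1 / 24.74 = 6.79466451 g/cm^3
Porosity = (1 - 6.79466451/7.03)*100 = 3.3476 %


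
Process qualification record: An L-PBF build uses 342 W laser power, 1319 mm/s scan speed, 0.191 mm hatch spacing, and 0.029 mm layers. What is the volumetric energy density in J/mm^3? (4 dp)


E = 342 / (1319*0.191*0.029) = 46.8112 J/mm^3


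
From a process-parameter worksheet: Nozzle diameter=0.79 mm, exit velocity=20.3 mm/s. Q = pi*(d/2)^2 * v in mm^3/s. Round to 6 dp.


A = pi*(0.79/2)^2 = 0.49016699 mm^2
Q = 0.49016699 * 20.3 = 9.95039 mm^3/s


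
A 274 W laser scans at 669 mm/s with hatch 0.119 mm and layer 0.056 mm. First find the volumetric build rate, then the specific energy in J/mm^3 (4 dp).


Build rate = 669 * 0.119 * 0.056 = 4.458216 mm^3/s
SE = 274 / 4.458216 = 61.4596 J/mm^3


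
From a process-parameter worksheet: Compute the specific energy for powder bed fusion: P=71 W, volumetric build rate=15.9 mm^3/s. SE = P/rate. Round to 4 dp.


SE = 71 / 15.9 = 4.4654 J/mm^3


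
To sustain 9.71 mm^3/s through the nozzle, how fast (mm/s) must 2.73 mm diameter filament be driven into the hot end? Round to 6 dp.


A = pi*(2.73/2)^2 = 5.853494
v = 9.71 / 5.853494 = 1.658838 mm/s


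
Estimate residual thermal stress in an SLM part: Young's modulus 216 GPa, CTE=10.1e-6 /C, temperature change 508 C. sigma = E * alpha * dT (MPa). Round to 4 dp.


sigma = 216*1000 * 10.1e-6 * 508 = 1108.2528 MPa


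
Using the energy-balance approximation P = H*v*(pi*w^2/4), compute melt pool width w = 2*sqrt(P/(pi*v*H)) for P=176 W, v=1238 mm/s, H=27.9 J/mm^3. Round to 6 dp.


w = 2*sqrt(176/(pi*1238*27.9)) = 0.080547 mm


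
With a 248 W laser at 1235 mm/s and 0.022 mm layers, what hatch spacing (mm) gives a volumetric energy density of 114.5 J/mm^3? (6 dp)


h = 248 / (114.5*1235*0.022) = 0.079718 mm


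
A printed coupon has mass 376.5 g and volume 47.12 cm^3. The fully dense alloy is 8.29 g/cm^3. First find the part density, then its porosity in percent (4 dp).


rho_part = 376.5 / 47.12 = 7.99023769 g/cm^3
Porosity = (1 - 7.99023769/8.29)*100 = 3.616 %


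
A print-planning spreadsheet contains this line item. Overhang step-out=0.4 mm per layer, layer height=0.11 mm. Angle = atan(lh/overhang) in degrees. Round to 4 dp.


angle = atan(0.11/0.4) = 15.3763 degrees


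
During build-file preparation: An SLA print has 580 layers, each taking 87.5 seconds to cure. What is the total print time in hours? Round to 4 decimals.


t = 580 * 87.5 / 3600 = 14.0972 hrs


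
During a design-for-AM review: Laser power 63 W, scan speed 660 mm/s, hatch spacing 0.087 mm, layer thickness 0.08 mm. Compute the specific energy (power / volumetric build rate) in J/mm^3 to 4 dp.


Build rate = 660 * 0.087 * 0.08 = 4.5936 mm^3/s
SE = 63 / 4.5936 = 13.7147 J/mm^3


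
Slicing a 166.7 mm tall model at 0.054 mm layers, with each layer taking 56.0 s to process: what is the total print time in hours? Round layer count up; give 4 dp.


Layers = ceil(166.7/0.054) = 3088
t = 3088 * 56.0 / 3600 = 48.0356 hrs


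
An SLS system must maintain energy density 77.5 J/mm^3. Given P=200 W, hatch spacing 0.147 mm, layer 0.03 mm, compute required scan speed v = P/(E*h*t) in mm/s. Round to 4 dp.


v = 200 / (77.5*0.147*0.03) = 585.1803 mm/s
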